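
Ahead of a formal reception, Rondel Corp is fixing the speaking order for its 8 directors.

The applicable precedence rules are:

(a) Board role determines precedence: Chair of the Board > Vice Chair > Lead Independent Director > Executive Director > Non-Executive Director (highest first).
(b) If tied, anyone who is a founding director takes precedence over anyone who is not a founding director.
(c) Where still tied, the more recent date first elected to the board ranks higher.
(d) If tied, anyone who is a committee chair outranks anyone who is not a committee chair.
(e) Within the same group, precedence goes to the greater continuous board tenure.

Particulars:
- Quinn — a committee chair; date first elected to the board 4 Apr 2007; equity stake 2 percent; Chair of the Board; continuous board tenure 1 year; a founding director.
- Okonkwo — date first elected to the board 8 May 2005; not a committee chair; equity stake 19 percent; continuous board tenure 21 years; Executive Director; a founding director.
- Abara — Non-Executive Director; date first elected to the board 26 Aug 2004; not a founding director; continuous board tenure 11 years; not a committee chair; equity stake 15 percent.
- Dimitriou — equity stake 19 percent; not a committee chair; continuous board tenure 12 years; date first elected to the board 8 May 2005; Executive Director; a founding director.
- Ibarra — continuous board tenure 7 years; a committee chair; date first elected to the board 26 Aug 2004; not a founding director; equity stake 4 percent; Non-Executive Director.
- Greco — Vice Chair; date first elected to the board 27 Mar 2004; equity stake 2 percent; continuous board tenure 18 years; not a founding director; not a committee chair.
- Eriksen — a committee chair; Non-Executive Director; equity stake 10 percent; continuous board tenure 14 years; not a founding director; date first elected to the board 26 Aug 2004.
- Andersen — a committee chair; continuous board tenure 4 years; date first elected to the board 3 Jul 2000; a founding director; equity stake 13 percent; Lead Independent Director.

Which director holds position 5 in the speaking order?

By board role: Quinn (Chair of the Board); then Greco (Vice Chair); then Andersen (Lead Independent Director); then Okonkwo and Dimitriou (Executive Director); then Eriksen, Ibarra and Abara (Non-Executive Director).
Okonkwo and Dimitriou are each a founding director, so the next rule applies.
Okonkwo and Dimitriou both have date first elected to the board 8 May 2005, so the next rule applies.
Okonkwo and Dimitriou are each not a committee chair, so the next rule applies.
Among Okonkwo and Dimitriou, by continuous board tenure (higher first): Okonkwo (21 years) before Dimitriou (12 years).
Eriksen, Ibarra and Abara are each not a founding director, so the next rule applies.
Eriksen, Ibarra and Abara all have date first elected to the board 26 Aug 2004, so the next rule applies.
Among Eriksen, Ibarra and Abara, a committee chair before not a committee chair: Eriksen and Ibarra (a committee chair) before Abara (not a committee chair).
Among Eriksen and Ibarra, by continuous board tenure (higher first): Eriksen (14 years) before Ibarra (7 years).
Order: Quinn, Greco, Andersen, Okonkwo, Dimitriou, Eriksen, Ibarra, Abara.

Dimitriou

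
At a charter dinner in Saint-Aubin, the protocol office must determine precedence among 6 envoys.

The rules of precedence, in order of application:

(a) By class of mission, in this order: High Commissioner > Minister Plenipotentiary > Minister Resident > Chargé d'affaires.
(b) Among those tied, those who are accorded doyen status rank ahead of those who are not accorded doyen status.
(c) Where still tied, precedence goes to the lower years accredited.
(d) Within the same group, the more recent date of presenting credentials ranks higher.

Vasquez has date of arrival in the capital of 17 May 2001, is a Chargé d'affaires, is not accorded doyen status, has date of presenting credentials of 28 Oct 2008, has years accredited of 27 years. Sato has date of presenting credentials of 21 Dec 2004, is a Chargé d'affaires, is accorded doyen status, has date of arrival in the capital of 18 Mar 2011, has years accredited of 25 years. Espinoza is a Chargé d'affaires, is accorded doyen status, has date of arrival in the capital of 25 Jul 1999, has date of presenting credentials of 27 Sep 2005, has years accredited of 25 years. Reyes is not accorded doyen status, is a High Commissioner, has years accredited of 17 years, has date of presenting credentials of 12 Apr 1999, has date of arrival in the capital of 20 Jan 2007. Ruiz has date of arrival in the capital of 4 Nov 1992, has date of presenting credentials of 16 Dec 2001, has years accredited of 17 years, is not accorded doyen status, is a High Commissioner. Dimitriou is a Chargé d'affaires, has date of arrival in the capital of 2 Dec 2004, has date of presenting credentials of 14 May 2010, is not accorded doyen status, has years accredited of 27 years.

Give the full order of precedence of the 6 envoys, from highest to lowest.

By class of mission: Ruiz and Reyes (High Commissioner); then Espinoza, Sato, Dimitriou and Vasquez (Chargé d'affaires).
Ruiz and Reyes are each not accorded doyen status, so the next rule applies.
Ruiz and Reyes both have years accredited 17 years, so the next rule applies.
Among Ruiz and Reyes, by date of presenting credentials (later first): Ruiz (16 Dec 2001) before Reyes (12 Apr 1999).
Among Espinoza, Sato, Dimitriou and Vasquez, accorded doyen status before not accorded doyen status: Espinoza and Sato (accorded doyen status) before Dimitriou and Vasquez (not accorded doyen status).
Espinoza and Sato both have years accredited 25 years, so the next rule applies.
Among Espinoza and Sato, by date of presenting credentials (later first): Espinoza (27 Sep 2005) before Sato (21 Dec 2004).
Dimitriou and Vasquez both have years accredited 27 years, so the next rule applies.
Among Dimitriou and Vasquez, by date of presenting credentials (later first): Dimitriou (14 May 2010) before Vasquez (28 Oct 2008).
Full order: Ruiz, Reyes, Espinoza, Sato, Dimitriou, Vasquez.

Ruiz, Reyes, Espinoza, Sato, Dimitriou, Vasquez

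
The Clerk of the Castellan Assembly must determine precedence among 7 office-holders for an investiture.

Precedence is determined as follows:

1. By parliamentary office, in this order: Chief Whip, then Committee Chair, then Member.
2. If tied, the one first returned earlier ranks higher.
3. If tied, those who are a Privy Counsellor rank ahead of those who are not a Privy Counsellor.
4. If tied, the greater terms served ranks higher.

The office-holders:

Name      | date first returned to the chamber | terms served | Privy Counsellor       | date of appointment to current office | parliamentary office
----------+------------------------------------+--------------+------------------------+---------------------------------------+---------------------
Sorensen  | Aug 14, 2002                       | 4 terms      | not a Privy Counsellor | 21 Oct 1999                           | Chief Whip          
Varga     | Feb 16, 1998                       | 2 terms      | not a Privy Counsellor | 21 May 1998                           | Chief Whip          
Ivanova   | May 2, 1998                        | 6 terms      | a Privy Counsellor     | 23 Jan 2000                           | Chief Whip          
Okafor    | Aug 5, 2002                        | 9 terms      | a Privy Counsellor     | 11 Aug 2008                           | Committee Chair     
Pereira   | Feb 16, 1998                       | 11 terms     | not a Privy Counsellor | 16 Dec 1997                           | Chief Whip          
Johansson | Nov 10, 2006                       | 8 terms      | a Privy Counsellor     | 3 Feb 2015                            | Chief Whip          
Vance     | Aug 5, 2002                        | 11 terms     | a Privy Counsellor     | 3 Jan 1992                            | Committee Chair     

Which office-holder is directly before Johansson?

Sorensen

By parliamentary office: Pereira, Varga, Ivanova, Sorensen and Johansson (Chief Whip); then Vance and Okafor (Committee Chair).
Among Pereira, Varga, Ivanova, Sorensen and Johansson, by date first returned to the chamber (earlier first): Pereira and Varga (Feb 16, 1998) before Ivanova (May 2, 1998) before Sorensen (Aug 14, 2002) before Johansson (Nov 10, 2006).
Pereira and Varga are each not a Privy Counsellor, so the next rule applies.
Among Pereira and Varga, by terms served (higher first): Pereira (11 terms) before Varga (2 terms).
Vance and Okafor both have date first returned to the chamber Aug 5, 2002, so the next rule applies.
Vance and Okafor are each a Privy Counsellor, so the next rule applies.
Among Vance and Okafor, by terms served (higher first): Vance (11 terms) before Okafor (9 terms).
Order: Pereira, Varga, Ivanova, Sorensen, Johansson, Vance, Okafor.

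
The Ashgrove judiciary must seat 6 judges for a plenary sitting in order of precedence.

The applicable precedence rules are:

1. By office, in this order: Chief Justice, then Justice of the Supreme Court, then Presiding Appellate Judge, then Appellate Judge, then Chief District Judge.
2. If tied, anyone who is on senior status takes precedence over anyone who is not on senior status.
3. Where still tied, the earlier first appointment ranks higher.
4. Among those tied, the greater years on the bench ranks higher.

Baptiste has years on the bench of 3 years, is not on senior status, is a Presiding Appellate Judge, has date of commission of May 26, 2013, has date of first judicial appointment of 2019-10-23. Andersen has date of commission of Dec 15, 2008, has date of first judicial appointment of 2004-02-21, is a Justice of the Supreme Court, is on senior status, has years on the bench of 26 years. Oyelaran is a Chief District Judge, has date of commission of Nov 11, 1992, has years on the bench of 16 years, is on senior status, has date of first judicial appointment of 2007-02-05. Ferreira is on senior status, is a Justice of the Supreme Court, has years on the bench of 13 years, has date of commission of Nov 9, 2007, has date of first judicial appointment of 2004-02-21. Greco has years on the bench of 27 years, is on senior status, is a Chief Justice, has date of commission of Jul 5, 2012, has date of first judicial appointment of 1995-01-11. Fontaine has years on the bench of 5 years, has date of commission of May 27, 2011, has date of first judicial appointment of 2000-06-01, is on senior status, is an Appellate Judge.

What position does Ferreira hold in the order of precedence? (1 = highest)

By office: Greco (Chief Justice); then Andersen and Ferreira (Justice of the Supreme Court); then Baptiste (Presiding Appellate Judge); then Fontaine (Appellate Judge); then Oyelaran (Chief District Judge).
Andersen and Ferreira are each on senior status, so the next rule applies.
Andersen and Ferreira both have date of first judicial appointment 2004-02-21, so the next rule applies.
Among Andersen and Ferreira, by years on the bench (higher first): Andersen (26 years) before Ferreira (13 years).
Order: Greco, Andersen, Ferreira, Baptiste, Fontaine, Oyelaran. So position 3.

3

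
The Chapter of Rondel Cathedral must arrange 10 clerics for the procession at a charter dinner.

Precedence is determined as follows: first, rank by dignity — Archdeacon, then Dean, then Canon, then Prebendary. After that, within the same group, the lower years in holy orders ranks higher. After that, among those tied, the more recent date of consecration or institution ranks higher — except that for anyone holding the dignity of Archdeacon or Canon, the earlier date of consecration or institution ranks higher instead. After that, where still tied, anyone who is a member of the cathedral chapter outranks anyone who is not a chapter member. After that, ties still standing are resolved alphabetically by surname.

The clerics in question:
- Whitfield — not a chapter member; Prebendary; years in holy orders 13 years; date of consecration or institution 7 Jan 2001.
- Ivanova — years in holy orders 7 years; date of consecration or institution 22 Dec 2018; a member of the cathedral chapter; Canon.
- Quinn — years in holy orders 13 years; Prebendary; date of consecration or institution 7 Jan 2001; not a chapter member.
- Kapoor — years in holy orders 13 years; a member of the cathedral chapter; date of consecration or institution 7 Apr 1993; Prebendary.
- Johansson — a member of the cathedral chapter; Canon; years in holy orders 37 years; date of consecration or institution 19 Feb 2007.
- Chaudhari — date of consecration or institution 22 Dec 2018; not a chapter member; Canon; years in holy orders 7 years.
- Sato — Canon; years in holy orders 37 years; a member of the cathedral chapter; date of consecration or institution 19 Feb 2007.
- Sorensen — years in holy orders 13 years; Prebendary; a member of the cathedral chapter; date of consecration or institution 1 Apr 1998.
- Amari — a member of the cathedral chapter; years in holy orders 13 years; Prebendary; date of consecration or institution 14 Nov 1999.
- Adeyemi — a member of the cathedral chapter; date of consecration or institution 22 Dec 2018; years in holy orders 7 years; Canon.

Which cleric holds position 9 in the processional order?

Sorensen

By dignity: Adeyemi, Ivanova, Chaudhari, Johansson and Sato (Canon); then Quinn, Whitfield, Amari, Sorensen and Kapoor (Prebendary).
Among Adeyemi, Ivanova, Chaudhari, Johansson and Sato, by years in holy orders (lower first): Adeyemi, Ivanova and Chaudhari (7 years) before Johansson and Sato (37 years).
Adeyemi, Ivanova and Chaudhari all have date of consecration or institution 22 Dec 2018, so the next rule applies.
Among Adeyemi, Ivanova and Chaudhari, a member of the cathedral chapter before not a chapter member: Adeyemi and Ivanova (a member of the cathedral chapter) before Chaudhari (not a chapter member).
Among Adeyemi and Ivanova, alphabetically by surname: Adeyemi before Ivanova.
Johansson and Sato both have date of consecration or institution 19 Feb 2007, so the next rule applies.
Johansson and Sato are each a member of the cathedral chapter, so the next rule applies.
Among Johansson and Sato, alphabetically by surname: Johansson before Sato.
Quinn, Whitfield, Amari, Sorensen and Kapoor all have years in holy orders 13 years, so the next rule applies.
Among Quinn, Whitfield, Amari, Sorensen and Kapoor, by date of consecration or institution (later first): Quinn and Whitfield (7 Jan 2001) before Amari (14 Nov 1999) before Sorensen (1 Apr 1998) before Kapoor (7 Apr 1993).
Quinn and Whitfield are each not a chapter member, so the next rule applies.
Among Quinn and Whitfield, alphabetically by surname: Quinn before Whitfield.
Order: Adeyemi, Ivanova, Chaudhari, Johansson, Sato, Quinn, Whitfield, Amari, Sorensen, Kapoor.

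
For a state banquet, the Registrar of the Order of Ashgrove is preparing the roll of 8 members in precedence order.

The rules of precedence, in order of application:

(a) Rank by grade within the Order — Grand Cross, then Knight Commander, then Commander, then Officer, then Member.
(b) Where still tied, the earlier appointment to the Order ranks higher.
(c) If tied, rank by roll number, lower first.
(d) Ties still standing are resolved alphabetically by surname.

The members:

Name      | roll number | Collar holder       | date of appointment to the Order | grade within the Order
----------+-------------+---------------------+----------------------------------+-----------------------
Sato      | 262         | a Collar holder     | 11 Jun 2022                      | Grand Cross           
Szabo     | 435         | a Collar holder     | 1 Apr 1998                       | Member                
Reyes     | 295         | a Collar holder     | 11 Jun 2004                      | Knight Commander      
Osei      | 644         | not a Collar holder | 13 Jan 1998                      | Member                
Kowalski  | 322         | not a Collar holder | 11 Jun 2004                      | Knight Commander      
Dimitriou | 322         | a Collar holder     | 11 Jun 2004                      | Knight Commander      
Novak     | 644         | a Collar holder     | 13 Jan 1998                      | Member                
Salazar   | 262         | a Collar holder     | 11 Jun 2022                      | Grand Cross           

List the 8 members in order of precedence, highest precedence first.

Salazar, Sato, Reyes, Dimitriou, Kowalski, Novak, Osei, Szabo

By grade within the Order: Salazar and Sato (Grand Cross); then Reyes, Dimitriou and Kowalski (Knight Commander); then Novak, Osei and Szabo (Member).
Salazar and Sato both have date of appointment to the Order 11 Jun 2022, so the next rule applies.
Salazar and Sato both have roll number 262, so the next rule applies.
Among Salazar and Sato, alphabetically by surname: Salazar before Sato.
Reyes, Dimitriou and Kowalski all have date of appointment to the Order 11 Jun 2004, so the next rule applies.
Among Reyes, Dimitriou and Kowalski, by roll number (lower first): Reyes (295) before Dimitriou and Kowalski (322).
Among Dimitriou and Kowalski, alphabetically by surname: Dimitriou before Kowalski.
Among Novak, Osei and Szabo, by date of appointment to the Order (earlier first): Novak and Osei (13 Jan 1998) before Szabo (1 Apr 1998).
Novak and Osei both have roll number 644, so the next rule applies.
Among Novak and Osei, alphabetically by surname: Novak before Osei.
Full order: Salazar, Sato, Reyes, Dimitriou, Kowalski, Novak, Osei, Szabo.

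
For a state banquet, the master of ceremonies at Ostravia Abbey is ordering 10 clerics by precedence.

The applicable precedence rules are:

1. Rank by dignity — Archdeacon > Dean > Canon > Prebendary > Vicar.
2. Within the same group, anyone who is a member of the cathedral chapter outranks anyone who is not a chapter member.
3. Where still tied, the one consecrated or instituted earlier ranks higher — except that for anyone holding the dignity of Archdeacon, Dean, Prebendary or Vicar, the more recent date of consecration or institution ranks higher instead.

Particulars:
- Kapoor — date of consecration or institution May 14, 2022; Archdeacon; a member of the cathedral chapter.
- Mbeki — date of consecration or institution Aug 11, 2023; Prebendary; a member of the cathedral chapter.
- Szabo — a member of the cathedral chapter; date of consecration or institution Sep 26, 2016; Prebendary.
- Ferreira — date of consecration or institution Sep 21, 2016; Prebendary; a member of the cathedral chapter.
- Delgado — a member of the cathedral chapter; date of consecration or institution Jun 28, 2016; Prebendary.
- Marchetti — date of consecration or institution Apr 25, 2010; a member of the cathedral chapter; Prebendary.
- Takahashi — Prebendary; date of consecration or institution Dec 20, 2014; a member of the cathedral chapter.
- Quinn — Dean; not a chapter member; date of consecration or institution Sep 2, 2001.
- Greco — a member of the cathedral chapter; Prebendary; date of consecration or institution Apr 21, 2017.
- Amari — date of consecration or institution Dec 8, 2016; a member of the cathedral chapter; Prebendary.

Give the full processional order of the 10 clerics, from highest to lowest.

By dignity: Kapoor (Archdeacon); then Quinn (Dean); then Mbeki, Greco, Amari, Szabo, Ferreira, Delgado, Takahashi and Marchetti (Prebendary).
Mbeki, Greco, Amari, Szabo, Ferreira, Delgado, Takahashi and Marchetti are each a member of the cathedral chapter, so the next rule applies.
Among Mbeki, Greco, Amari, Szabo, Ferreira, Delgado, Takahashi and Marchetti, by date of consecration or institution (later first) (reversed rule for this group): Mbeki (Aug 11, 2023) before Greco (Apr 21, 2017) before Amari (Dec 8, 2016) before Szabo (Sep 26, 2016) before Ferreira (Sep 21, 2016) before Delgado (Jun 28, 2016) before Takahashi (Dec 20, 2014) before Marchetti (Apr 25, 2010).
Full order: Kapoor, Quinn, Mbeki, Greco, Amari, Szabo, Ferreira, Delgado, Takahashi, Marchetti.

Kapoor, Quinn, Mbeki, Greco, Amari, Szabo, Ferreira, Delgado, Takahashi, Marchetti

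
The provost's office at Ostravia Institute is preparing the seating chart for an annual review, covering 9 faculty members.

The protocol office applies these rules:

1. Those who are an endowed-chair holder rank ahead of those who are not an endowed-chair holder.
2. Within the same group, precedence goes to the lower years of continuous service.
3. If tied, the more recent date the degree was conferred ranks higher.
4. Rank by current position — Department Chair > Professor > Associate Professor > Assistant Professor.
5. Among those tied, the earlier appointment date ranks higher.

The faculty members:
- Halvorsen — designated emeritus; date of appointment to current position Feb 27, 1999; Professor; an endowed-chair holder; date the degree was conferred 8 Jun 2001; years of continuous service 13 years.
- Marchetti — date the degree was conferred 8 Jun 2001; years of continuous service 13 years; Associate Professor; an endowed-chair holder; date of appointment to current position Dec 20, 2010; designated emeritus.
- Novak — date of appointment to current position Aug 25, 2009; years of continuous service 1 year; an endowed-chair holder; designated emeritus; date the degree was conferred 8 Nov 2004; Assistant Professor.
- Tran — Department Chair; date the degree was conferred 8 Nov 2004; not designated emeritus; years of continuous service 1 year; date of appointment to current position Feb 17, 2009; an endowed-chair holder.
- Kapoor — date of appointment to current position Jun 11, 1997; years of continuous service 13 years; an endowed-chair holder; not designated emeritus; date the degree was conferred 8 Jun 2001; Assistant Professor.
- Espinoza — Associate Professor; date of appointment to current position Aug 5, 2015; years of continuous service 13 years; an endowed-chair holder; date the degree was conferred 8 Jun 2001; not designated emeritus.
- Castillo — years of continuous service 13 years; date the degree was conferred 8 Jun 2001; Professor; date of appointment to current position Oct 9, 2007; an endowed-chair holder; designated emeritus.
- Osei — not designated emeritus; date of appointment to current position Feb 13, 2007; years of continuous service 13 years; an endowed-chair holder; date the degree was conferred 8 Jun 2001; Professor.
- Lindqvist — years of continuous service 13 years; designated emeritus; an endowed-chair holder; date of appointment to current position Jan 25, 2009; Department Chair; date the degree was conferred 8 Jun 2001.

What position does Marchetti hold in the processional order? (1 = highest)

By the first rule: Tran, Novak, Lindqvist, Halvorsen, Osei, Castillo, Marchetti, Espinoza and Kapoor (each an endowed-chair holder).
Among Tran, Novak, Lindqvist, Halvorsen, Osei, Castillo, Marchetti, Espinoza and Kapoor, by years of continuous service (lower first): Tran and Novak (1 year) before Lindqvist, Halvorsen, Osei, Castillo, Marchetti, Espinoza and Kapoor (13 years).
Tran and Novak both have date the degree was conferred 8 Nov 2004, so the next rule applies.
Among Tran and Novak, by current position: Tran (Department Chair) before Novak (Assistant Professor).
Lindqvist, Halvorsen, Osei, Castillo, Marchetti, Espinoza and Kapoor all have date the degree was conferred 8 Jun 2001, so the next rule applies.
Among Lindqvist, Halvorsen, Osei, Castillo, Marchetti, Espinoza and Kapoor, by current position: Lindqvist (Department Chair) before Halvorsen, Osei and Castillo (Professor) before Marchetti and Espinoza (Associate Professor) before Kapoor (Assistant Professor).
Among Halvorsen, Osei and Castillo, by date of appointment to current position (earlier first): Halvorsen (Feb 27, 1999) before Osei (Feb 13, 2007) before Castillo (Oct 9, 2007).
Among Marchetti and Espinoza, by date of appointment to current position (earlier first): Marchetti (Dec 20, 2010) before Espinoza (Aug 5, 2015).
Order: Tran, Novak, Lindqvist, Halvorsen, Osei, Castillo, Marchetti, Espinoza, Kapoor. So position 7.

7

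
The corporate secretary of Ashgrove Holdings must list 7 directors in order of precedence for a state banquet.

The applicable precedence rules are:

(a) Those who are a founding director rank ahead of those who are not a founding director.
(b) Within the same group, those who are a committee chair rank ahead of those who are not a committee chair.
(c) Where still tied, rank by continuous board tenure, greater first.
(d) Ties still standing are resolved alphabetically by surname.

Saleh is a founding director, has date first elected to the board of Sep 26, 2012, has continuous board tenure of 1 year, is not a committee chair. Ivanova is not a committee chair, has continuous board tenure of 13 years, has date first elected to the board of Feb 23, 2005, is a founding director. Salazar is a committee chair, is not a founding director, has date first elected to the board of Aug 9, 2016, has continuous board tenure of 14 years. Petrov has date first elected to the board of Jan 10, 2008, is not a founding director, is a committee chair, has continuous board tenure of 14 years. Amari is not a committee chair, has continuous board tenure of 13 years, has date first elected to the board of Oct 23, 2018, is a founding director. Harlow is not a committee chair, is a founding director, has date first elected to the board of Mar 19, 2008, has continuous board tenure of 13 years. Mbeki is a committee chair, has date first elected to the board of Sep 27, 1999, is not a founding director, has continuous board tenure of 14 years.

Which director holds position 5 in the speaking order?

By the first rule: Amari, Harlow, Ivanova and Saleh (each a founding director); then Mbeki, Petrov and Salazar (each not a founding director).
Amari, Harlow, Ivanova and Saleh are each not a committee chair, so the next rule applies.
Among Amari, Harlow, Ivanova and Saleh, by continuous board tenure (higher first): Amari, Harlow and Ivanova (13 years) before Saleh (1 year).
Among Amari, Harlow and Ivanova, alphabetically by surname: Amari before Harlow before Ivanova.
Mbeki, Petrov and Salazar are each a committee chair, so the next rule applies.
Mbeki, Petrov and Salazar all have continuous board tenure 14 years, so the next rule applies.
Among Mbeki, Petrov and Salazar, alphabetically by surname: Mbeki before Petrov before Salazar.
Order: Amari, Harlow, Ivanova, Saleh, Mbeki, Petrov, Salazar.

Mbeki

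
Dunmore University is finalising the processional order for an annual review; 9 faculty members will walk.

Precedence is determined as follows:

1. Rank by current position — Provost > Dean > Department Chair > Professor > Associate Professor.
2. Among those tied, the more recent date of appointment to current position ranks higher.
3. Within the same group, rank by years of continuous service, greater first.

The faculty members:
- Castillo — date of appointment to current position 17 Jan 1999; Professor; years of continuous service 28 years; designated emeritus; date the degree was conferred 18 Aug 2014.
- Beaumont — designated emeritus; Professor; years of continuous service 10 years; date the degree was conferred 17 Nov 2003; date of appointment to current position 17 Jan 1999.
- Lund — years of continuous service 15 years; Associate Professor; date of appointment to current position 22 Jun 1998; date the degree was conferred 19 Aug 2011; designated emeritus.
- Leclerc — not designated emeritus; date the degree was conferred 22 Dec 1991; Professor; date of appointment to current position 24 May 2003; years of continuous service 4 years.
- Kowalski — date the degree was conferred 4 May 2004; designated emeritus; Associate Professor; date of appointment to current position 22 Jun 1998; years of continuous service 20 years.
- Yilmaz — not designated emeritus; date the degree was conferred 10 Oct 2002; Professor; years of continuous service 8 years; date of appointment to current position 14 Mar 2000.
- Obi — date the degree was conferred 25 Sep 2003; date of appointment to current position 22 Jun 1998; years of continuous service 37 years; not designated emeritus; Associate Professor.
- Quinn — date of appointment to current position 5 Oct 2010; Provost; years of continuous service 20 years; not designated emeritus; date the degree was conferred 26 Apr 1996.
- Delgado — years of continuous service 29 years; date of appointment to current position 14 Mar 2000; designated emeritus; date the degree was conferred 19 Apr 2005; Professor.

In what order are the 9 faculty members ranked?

By current position: Quinn (Provost); then Leclerc, Delgado, Yilmaz, Castillo and Beaumont (Professor); then Obi, Kowalski and Lund (Associate Professor).
Among Leclerc, Delgado, Yilmaz, Castillo and Beaumont, by date of appointment to current position (later first): Leclerc (24 May 2003) before Delgado and Yilmaz (14 Mar 2000) before Castillo and Beaumont (17 Jan 1999).
Among Delgado and Yilmaz, by years of continuous service (higher first): Delgado (29 years) before Yilmaz (8 years).
Among Castillo and Beaumont, by years of continuous service (higher first): Castillo (28 years) before Beaumont (10 years).
Obi, Kowalski and Lund all have date of appointment to current position 22 Jun 1998, so the next rule applies.
Among Obi, Kowalski and Lund, by years of continuous service (higher first): Obi (37 years) before Kowalski (20 years) before Lund (15 years).
Full order: Quinn, Leclerc, Delgado, Yilmaz, Castillo, Beaumont, Obi, Kowalski, Lund.

Quinn, Leclerc, Delgado, Yilmaz, Castillo, Beaumont, Obi, Kowalski, Lund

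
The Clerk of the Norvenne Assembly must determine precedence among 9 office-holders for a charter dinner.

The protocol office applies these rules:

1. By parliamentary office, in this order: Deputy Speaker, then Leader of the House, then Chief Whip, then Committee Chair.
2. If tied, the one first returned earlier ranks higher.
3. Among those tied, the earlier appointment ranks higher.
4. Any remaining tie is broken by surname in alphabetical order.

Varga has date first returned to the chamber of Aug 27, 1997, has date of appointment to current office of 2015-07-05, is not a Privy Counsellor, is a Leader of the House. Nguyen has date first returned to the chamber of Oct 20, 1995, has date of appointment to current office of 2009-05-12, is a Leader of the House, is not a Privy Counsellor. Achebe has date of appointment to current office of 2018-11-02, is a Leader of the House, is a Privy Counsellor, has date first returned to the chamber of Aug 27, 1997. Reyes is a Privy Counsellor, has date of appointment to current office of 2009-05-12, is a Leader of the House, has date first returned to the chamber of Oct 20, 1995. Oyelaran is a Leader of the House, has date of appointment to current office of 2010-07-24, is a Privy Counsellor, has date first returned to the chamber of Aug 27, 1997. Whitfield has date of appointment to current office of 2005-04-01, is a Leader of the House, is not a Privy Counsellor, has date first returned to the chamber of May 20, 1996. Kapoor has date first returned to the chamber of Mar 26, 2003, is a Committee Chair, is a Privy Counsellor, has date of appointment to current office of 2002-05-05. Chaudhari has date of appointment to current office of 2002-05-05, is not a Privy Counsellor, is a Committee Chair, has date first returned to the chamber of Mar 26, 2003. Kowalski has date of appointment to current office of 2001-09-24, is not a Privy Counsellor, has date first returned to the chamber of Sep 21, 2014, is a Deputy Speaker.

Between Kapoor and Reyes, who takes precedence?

Reyes

By parliamentary office: Kowalski (Deputy Speaker); then Nguyen, Reyes, Whitfield, Oyelaran, Varga and Achebe (Leader of the House); then Chaudhari and Kapoor (Committee Chair).
Among Nguyen, Reyes, Whitfield, Oyelaran, Varga and Achebe, by date first returned to the chamber (earlier first): Nguyen and Reyes (Oct 20, 1995) before Whitfield (May 20, 1996) before Oyelaran, Varga and Achebe (Aug 27, 1997).
Nguyen and Reyes both have date of appointment to current office 2009-05-12, so the next rule applies.
Among Nguyen and Reyes, alphabetically by surname: Nguyen before Reyes.
Among Oyelaran, Varga and Achebe, by date of appointment to current office (earlier first): Oyelaran (2010-07-24) before Varga (2015-07-05) before Achebe (2018-11-02).
Chaudhari and Kapoor both have date first returned to the chamber Mar 26, 2003, so the next rule applies.
Chaudhari and Kapoor both have date of appointment to current office 2002-05-05, so the next rule applies.
Among Chaudhari and Kapoor, alphabetically by surname: Chaudhari before Kapoor.
So Reyes takes precedence.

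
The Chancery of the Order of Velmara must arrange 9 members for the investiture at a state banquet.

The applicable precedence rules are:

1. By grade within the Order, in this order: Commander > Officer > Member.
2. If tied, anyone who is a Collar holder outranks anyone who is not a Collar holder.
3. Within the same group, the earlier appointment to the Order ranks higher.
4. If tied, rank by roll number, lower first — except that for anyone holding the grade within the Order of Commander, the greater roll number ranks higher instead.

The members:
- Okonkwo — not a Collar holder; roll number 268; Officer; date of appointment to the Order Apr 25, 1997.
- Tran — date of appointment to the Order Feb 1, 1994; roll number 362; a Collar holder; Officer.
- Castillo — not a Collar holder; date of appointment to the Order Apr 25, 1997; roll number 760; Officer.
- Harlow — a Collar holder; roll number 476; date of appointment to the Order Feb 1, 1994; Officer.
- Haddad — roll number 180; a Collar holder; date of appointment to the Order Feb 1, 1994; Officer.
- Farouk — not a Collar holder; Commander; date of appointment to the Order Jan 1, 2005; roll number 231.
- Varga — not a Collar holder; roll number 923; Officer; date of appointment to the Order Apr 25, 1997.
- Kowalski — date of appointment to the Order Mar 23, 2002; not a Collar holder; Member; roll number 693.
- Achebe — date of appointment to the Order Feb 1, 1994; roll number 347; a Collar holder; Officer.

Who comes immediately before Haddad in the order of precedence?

Farouk

By grade within the Order: Farouk (Commander); then Haddad, Achebe, Tran, Harlow, Okonkwo, Castillo and Varga (Officer); then Kowalski (Member).
Among Haddad, Achebe, Tran, Harlow, Okonkwo, Castillo and Varga, a Collar holder before not a Collar holder: Haddad, Achebe, Tran and Harlow (a Collar holder) before Okonkwo, Castillo and Varga (not a Collar holder).
Haddad, Achebe, Tran and Harlow all have date of appointment to the Order Feb 1, 1994, so the next rule applies.
Among Haddad, Achebe, Tran and Harlow, by roll number (lower first): Haddad (180) before Achebe (347) before Tran (362) before Harlow (476).
Okonkwo, Castillo and Varga all have date of appointment to the Order Apr 25, 1997, so the next rule applies.
Among Okonkwo, Castillo and Varga, by roll number (lower first): Okonkwo (268) before Castillo (760) before Varga (923).
Order: Farouk, Haddad, Achebe, Tran, Harlow, Okonkwo, Castillo, Varga, Kowalski.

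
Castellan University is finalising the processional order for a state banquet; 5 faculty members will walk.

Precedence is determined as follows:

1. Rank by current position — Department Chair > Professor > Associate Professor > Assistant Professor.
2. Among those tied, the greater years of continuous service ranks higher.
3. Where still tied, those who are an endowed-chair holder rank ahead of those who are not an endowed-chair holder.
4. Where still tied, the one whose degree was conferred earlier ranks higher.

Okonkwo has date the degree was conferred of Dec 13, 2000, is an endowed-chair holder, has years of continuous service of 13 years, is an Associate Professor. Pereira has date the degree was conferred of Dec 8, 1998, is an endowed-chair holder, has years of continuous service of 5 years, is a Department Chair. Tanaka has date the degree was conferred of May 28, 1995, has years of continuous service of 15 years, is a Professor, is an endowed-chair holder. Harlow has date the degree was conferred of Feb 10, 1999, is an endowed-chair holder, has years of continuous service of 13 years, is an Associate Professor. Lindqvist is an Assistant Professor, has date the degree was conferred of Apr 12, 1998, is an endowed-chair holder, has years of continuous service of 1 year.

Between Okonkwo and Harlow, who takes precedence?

Harlow

By current position: Pereira (Department Chair); then Tanaka (Professor); then Harlow and Okonkwo (Associate Professor); then Lindqvist (Assistant Professor).
Harlow and Okonkwo both have years of continuous service 13 years, so the next rule applies.
Harlow and Okonkwo are each an endowed-chair holder, so the next rule applies.
Among Harlow and Okonkwo, by date the degree was conferred (earlier first): Harlow (Feb 10, 1999) before Okonkwo (Dec 13, 2000).
So Harlow takes precedence.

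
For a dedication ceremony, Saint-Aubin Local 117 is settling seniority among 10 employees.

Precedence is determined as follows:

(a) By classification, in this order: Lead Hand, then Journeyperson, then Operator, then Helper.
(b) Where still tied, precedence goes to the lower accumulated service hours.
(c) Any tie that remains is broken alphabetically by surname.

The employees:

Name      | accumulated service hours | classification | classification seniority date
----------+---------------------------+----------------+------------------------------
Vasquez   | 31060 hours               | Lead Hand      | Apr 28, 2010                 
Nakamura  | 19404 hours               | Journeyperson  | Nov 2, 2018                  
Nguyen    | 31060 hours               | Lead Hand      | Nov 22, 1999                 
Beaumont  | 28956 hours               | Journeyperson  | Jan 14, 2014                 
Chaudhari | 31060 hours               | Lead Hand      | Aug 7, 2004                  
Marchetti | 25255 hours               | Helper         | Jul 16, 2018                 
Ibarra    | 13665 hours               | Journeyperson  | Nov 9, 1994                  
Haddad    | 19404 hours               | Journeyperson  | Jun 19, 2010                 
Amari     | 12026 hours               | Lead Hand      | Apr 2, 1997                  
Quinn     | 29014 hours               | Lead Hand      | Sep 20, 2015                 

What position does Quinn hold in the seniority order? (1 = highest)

By classification: Amari, Quinn, Chaudhari, Nguyen and Vasquez (Lead Hand); then Ibarra, Haddad, Nakamura and Beaumont (Journeyperson); then Marchetti (Helper).
Among Amari, Quinn, Chaudhari, Nguyen and Vasquez, by accumulated service hours (lower first): Amari (12026 hours) before Quinn (29014 hours) before Chaudhari, Nguyen and Vasquez (31060 hours).
Among Chaudhari, Nguyen and Vasquez, alphabetically by surname: Chaudhari before Nguyen before Vasquez.
Among Ibarra, Haddad, Nakamura and Beaumont, by accumulated service hours (lower first): Ibarra (13665 hours) before Haddad and Nakamura (19404 hours) before Beaumont (28956 hours).
Among Haddad and Nakamura, alphabetically by surname: Haddad before Nakamura.
Order: Amari, Quinn, Chaudhari, Nguyen, Vasquez, Ibarra, Haddad, Nakamura, Beaumont, Marchetti. So position 2.

2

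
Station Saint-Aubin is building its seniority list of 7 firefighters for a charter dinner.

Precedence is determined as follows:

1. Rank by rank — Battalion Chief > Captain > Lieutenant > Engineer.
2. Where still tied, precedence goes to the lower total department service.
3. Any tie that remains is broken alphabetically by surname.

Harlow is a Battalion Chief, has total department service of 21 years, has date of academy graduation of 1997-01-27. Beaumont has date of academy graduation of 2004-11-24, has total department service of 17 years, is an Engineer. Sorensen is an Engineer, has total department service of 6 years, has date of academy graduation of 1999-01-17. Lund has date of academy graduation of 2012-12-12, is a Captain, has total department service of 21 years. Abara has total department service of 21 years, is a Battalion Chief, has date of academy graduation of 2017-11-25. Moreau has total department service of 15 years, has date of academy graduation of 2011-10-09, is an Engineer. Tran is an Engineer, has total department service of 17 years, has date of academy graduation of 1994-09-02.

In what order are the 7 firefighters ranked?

By rank: Abara and Harlow (Battalion Chief); then Lund (Captain); then Sorensen, Moreau, Beaumont and Tran (Engineer).
Abara and Harlow both have total department service 21 years, so the next rule applies.
Among Abara and Harlow, alphabetically by surname: Abara before Harlow.
Among Sorensen, Moreau, Beaumont and Tran, by total department service (lower first): Sorensen (6 years) before Moreau (15 years) before Beaumont and Tran (17 years).
Among Beaumont and Tran, alphabetically by surname: Beaumont before Tran.
Full order: Abara, Harlow, Lund, Sorensen, Moreau, Beaumont, Tran.

Abara, Harlow, Lund, Sorensen, Moreau, Beaumont, Tran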